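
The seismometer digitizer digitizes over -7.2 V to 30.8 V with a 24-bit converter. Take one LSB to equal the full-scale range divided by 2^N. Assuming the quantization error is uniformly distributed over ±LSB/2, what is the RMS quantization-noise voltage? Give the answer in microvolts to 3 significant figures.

The full-scale span is 30.8 − (-7.2) = 38 V.
One LSB is 38 V / 16777216 = 2.2650 µV.
RMS of a uniform error over width LSB is LSB/√12 = 0.654 µV.

0.654 µV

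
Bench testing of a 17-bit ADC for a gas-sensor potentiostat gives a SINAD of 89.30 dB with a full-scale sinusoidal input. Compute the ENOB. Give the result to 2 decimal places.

(89.30 − 1.76) / 6.02 = 87.54/6.02 = 14.5415 effective bits.

14.54 bits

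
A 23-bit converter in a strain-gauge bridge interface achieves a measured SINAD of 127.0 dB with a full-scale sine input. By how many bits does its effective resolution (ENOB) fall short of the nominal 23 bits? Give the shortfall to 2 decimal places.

2.20 bits

Effective bits = (127.0 − 1.76)/6.02 = 20.8040.
Lost resolution: 23 − 20.8040 = 2.1960 bits.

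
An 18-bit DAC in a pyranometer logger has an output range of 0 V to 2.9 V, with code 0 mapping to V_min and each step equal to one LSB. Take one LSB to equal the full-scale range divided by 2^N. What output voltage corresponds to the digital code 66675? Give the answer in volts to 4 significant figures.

Full-scale range = 2.9 V. LSB = 2.9 V / 2^18.
Output = V_min + (66675/262144) × range = 0 + 0.254345 × 2.9 V
      = 0 + 0.737600 = 0.737600 V.

0.7376 V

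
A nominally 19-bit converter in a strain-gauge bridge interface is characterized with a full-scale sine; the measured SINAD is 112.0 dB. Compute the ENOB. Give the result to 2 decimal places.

18.31 bits

Inverting SNR = 6.02 N + 1.76: N_eff = (112.0 − 1.76)/6.02 = 18.3123.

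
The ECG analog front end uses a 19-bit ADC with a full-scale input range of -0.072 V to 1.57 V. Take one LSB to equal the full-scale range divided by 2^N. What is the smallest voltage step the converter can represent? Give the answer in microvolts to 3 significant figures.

3.13 µV

The full-scale span is 1.57 − (-0.072) = 1.642 V.
There are 2^19 = 524288 steps.
LSB = 1.642 V / 2^19 = 3.13 µV.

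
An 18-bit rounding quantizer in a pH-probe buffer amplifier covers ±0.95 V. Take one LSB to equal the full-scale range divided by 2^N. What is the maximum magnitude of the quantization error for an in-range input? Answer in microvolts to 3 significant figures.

3.62 µV

Span: 0.95 V − (-0.95 V) = 1.9 V.
LSB = 1.9 V ÷ 2^18 = 1.9/262144 V = 7.2479 µV.
|e|_max = LSB/2 = 3.62 µV.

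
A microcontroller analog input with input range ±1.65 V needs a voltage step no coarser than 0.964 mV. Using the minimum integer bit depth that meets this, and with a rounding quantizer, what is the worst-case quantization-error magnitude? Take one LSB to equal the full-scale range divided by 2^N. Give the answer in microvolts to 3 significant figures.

403 µV

The full-scale span is 1.65 − (-1.65) = 3.3 V.
Need 2^N ≥ 3.3 V / 0.964 mV = 3423 → N_min = 12.
One LSB is 3.3 V / 4096 = 0.80566 mV.
|e|_max = LSB/2 = 403 µV.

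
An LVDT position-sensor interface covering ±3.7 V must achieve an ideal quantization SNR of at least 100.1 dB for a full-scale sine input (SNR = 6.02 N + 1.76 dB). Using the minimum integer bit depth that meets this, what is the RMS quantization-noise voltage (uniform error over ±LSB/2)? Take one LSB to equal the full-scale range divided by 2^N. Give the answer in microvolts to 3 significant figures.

Span: 3.7 V − (-3.7 V) = 7.4 V.
N ≥ (100.1 − 1.76)/6.02 = 16.336 → N_min = 17.
LSB = 7.4 V ÷ 2^17 = 7.4/131072 V = 56.458 µV.
RMS noise = LSB/√12 = 16.3 µV.

16.3 µV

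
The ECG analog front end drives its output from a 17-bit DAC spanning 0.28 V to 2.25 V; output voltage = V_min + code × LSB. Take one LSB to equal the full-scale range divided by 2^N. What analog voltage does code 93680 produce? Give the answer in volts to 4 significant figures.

1.688 V

Span: 2.25 V − (0.28 V) = 1.97 V. LSB = 1.97 V / 2^17.
Output = V_min + (93680/131072) × range = 0.28 + 0.714722 × 1.97 V
      = 0.28 V + 1.40800 V = 1.68800 V.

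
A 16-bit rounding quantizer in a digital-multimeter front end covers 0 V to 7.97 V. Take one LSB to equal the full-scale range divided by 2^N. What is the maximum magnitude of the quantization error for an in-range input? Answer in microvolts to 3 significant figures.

Span = 7.97 V.
LSB = 7.97 V / 2^16 = 121.61 µV.
|e|_max = LSB/2 = 60.8 µV.

60.8 µV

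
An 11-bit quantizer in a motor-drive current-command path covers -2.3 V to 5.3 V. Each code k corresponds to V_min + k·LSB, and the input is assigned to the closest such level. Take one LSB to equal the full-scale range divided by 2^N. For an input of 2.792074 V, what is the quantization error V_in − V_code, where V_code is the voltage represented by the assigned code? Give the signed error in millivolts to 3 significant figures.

Span: 5.3 V − (-2.3 V) = 7.6 V. LSB = 7.6 V / 2^11 ≈ 3.711 mV.
Position in LSBs: (2.792074 − (-2.3)) × 2048/7.6 = 1372.1799; rounding gives k = 1372.
V_code = V_min + k × range/2^11 = -2.3 + 1372 × 7.6/2048 = 2.791406250 V.
V_in − V_code = 2.792074 − (2.791406250) = +0.668 mV.

+0.668 mV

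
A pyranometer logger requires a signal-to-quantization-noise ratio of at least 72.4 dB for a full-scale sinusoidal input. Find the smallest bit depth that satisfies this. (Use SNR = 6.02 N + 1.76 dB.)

12 bits

Required N = ⌈(72.4 − 1.76)/6.02⌉ = ⌈11.734⌉ = 12.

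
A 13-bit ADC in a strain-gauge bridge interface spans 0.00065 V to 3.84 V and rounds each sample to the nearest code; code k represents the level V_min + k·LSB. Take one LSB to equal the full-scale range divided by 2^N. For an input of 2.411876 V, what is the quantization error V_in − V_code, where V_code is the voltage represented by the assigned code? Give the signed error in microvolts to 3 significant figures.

Full-scale range = 3.84 V − (0.00065 V) = 3.83935 V. LSB = 3.83935 V / 2^13 ≈ 468.7 µV.
(2.411876 − (0.00065)) / LSB = 2.411226 × 8192/3.83935 = 5144.8197. Nearest integer: k = 5145.
Reconstructed level: 0.00065 + 5145 × 3.83935/8192 V = 2.411960516 V.
Error = V_in − V_code = 2.411876 − (2.411960516) = −84.5 µV.

−84.5 µV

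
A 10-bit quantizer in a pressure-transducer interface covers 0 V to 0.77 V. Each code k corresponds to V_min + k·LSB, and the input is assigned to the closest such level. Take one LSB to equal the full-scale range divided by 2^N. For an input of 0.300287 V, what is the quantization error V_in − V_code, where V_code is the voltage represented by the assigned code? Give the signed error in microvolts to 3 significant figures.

+258 µV

Range is 0.77 V. LSB = 0.77 V / 2^10 ≈ 0.7520 mV.
Position in LSBs: (0.300287 − (0)) × 1024/0.77 = 399.3427; rounding gives k = 399.
Reconstructed level: 0 + 399 × 0.77/1024 V = 0.3000292969 V.
V_in − V_code = 0.300287 − (0.3000292969) = +258 µV.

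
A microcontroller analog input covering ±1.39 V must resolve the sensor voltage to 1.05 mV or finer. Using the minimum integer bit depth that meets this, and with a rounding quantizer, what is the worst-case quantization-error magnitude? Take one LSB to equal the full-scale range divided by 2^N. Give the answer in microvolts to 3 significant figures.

339 µV

Range = 1.39 − (-1.39) = 2.78 V.
Required number of levels: 2.78/1.05 mV = 2647.6; smallest N with 2^N ≥ that is 12.
Step size = 2.78/4096 V = 0.67871 mV.
|e|_max = LSB/2 = 339 µV.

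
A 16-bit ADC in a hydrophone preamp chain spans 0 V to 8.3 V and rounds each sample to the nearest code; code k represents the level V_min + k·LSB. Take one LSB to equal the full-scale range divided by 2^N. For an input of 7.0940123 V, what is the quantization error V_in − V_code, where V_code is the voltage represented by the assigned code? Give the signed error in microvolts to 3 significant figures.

−45.9 µV

V_FS = 8.3 V. LSB = 8.3 V / 2^16 ≈ 126.6 µV.
(7.0940123 − (0)) / LSB = 7.0940123 × 65536/8.3 = 56013.6374. Nearest integer: k = 56014.
V_code = V_min + k × range/2^16 = 0 + 56014 × 8.3/65536 = 7.0940582275 V.
e = 7.0940123 − (7.0940582275) = −45.9 µV.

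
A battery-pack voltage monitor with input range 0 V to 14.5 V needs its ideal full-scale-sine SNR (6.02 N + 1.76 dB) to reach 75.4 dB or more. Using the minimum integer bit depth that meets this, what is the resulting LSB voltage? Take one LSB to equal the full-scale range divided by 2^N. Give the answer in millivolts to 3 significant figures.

1.77 mV

Range is 14.5 V.
Solving 6.02 N ≥ 75.4 − 1.76: N ≥ 12.233. Round up → N = 13.
One LSB is 14.5 V / 8192 = 1.77 mV.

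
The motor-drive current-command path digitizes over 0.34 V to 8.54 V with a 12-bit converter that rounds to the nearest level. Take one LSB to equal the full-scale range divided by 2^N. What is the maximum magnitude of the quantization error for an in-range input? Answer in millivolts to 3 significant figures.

Span: 8.54 V − (0.34 V) = 8.2 V.
One LSB is 8.2 V / 4096 = 2.0020 mV.
Worst-case error for round-to-nearest is half an LSB: 1.00 mV.

1.00 mV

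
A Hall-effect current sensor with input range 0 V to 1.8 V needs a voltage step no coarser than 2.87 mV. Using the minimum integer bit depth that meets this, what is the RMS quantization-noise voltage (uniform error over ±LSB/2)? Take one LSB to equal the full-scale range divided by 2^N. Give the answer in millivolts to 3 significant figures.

V_FS = 1.8 V.
Required number of levels: 1.8/2.87 mV = 627.18; smallest N with 2^N ≥ that is 10.
LSB = 1.8 V / 2^10 = 1.7578 mV.
RMS noise = LSB/√12 = 0.507 mV.

0.507 mV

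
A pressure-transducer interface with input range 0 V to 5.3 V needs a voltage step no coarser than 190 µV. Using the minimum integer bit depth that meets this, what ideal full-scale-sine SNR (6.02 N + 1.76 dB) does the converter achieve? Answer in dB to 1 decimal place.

Span = 5.3 V.
Need 2^N ≥ 5.3 V / 190 µV = 27890 → N_min = 15.
SNR = 6.02 × 15 + 1.76 = 92.06 dB.

92.1 dB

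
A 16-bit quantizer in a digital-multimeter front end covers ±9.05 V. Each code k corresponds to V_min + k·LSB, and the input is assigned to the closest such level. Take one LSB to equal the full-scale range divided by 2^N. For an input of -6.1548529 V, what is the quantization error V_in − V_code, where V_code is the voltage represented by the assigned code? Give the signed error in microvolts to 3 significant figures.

The full-scale span is 9.05 − (-9.05) = 18.1 V. LSB = 18.1 V / 2^16 ≈ 276.2 µV.
(-6.1548529 − (-9.05)) / LSB = 2.8951471 × 65536/18.1 = 10482.6718. Nearest integer: k = 10483.
Reconstructed level: -9.05 + 10483 × 18.1/65536 V = -6.1547622681 V.
V_in − V_code = -6.1548529 − (-6.1547622681) = −90.6 µV.

−90.6 µV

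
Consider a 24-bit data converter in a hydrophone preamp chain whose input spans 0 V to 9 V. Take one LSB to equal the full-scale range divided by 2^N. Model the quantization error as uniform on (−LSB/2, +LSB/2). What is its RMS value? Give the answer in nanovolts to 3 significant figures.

155 nV

V_FS = 9 V.
Step size = 9/16777216 V = 0.53644 µV.
V_rms = LSB/√12 = 0.53644 µV / √12 = 155 nV.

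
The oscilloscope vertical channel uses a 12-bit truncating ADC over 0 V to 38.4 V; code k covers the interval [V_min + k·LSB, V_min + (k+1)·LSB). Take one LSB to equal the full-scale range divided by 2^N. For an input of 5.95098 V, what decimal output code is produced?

634

Range is 38.4 V. LSB = 38.4 V / 2^12 ≈ 9.375 mV.
code = ⌊(V_in − V_min)/LSB⌋ = ⌊(V_in − V_min) × 2^12 / range⌋
     = ⌊(5.95098 − (0)) × 4096 / 38.4⌋ = ⌊5.95098 × 4096/38.4⌋
     = ⌊634.771⌋ = 634.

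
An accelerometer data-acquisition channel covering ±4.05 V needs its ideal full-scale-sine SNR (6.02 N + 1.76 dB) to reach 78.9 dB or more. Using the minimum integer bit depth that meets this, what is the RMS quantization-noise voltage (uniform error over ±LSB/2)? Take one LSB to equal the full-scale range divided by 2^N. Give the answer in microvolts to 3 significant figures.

285 µV

Full-scale range = 4.05 V − (-4.05 V) = 8.1 V.
N ≥ (78.9 − 1.76)/6.02 = 12.814 → N_min = 13.
LSB = 8.1 V / 2^13 = 0.98877 mV.
σ_q = LSB/√12 = 0.98877 mV/3.4641 = 285 µV.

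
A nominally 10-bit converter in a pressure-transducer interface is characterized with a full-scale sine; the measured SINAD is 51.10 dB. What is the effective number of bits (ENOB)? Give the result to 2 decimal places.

Inverting SNR = 6.02 N + 1.76: N_eff = (51.10 − 1.76)/6.02 = 8.1960.

8.20 bits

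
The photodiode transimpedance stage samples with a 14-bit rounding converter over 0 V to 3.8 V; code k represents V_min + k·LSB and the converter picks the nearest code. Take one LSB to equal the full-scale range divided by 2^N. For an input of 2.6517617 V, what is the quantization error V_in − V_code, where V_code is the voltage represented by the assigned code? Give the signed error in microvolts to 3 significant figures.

+64.9 µV

Full-scale range = 3.8 V. LSB = 3.8 V / 2^14 ≈ 231.9 µV.
Position in LSBs: (2.6517617 − (0)) × 16384/3.8 = 11433.2799; rounding gives k = 11433.
Reconstructed level: 0 + 11433 × 3.8/16384 V = 2.6516967773 V.
V_in − V_code = 2.6517617 − (2.6516967773) = +64.9 µV.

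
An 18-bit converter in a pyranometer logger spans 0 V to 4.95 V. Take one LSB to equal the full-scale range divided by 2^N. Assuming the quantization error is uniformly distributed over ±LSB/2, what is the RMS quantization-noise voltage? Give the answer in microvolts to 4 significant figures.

5.451 µV

Full-scale range = 4.95 V.
LSB = 4.95 V / 2^18 = 18.8828 µV.
V_rms = LSB/√12 = 18.8828 µV / √12 = 5.451 µV.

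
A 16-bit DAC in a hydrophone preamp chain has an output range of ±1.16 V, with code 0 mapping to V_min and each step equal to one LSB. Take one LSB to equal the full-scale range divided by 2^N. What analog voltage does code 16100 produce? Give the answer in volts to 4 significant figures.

-0.5901 V

Range = 1.16 − (-1.16) = 2.32 V. LSB = 2.32 V / 2^16.
Output = V_min + (16100/65536) × range = -1.16 + 0.245667 × 2.32 V
      = -1.16 V + 0.569946 V = -0.590054 V.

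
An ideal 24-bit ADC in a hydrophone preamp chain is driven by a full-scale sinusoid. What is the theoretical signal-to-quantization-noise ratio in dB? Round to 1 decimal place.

146.2 dB

Ideal quantization SNR: 6.02 × 24 + 1.76 dB = 146.2 dB.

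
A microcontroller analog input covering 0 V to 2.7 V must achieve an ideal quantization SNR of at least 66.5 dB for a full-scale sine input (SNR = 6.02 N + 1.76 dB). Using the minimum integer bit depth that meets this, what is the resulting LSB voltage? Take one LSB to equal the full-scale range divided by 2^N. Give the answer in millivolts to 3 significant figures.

1.32 mV

Span = 2.7 V.
6.02 N + 1.76 ≥ 66.5 gives N ≥ 10.754, so the minimum integer is 11.
LSB = 2.7 V / 2^11 = 1.32 mV.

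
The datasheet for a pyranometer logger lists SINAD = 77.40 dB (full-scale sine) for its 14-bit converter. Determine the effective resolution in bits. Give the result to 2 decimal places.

Inverting SNR = 6.02 N + 1.76: N_eff = (77.40 − 1.76)/6.02 = 12.5648.

12.56 bits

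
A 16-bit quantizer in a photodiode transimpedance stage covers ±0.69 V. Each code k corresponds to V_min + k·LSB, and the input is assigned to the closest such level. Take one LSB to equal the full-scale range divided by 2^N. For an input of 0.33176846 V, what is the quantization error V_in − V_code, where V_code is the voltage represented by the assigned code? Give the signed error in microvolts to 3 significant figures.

Span: 0.69 V − (-0.69 V) = 1.38 V. LSB = 1.38 V / 2^16 ≈ 21.06 µV.
(0.33176846 − (-0.69)) / LSB = 1.02176846 × 65536/1.38 = 48523.6361. Nearest integer: k = 48524.
V_code = V_min + k × range/2^16 = -0.69 + 48524 × 1.38/65536 = 0.33177612305 V.
e = 0.33176846 − (0.33177612305) = −7.66 µV.

−7.66 µV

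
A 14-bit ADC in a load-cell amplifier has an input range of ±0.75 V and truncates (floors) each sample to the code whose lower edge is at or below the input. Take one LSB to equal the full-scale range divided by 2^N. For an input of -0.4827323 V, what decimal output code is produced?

2919

The full-scale span is 0.75 − (-0.75) = 1.5 V. LSB = 1.5 V / 2^14 ≈ 91.55 µV.
code = ⌊(V_in − V_min)/LSB⌋ = ⌊(V_in − V_min) × 2^14 / range⌋
     = ⌊(-0.4827323 − (-0.75)) × 16384 / 1.5⌋ = ⌊0.2672677 × 16384/1.5⌋
     = ⌊2919.276⌋ = 2919.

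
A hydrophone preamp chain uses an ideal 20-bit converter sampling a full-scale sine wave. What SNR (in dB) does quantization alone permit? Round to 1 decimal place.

122.2 dB

Ideal quantization SNR: 6.02 × 20 + 1.76 dB = 122.2 dB.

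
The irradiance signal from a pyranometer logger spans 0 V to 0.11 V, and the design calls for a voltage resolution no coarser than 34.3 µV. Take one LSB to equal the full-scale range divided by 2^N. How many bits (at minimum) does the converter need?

Full-scale range = 0.11 V.
0.11 V / 34.3 µV = 3207. Since 2^11 = 2048 and 2^12 = 4096, N = 12.

12 bits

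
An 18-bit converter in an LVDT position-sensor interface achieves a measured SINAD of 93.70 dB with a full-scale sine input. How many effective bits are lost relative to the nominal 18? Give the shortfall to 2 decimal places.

2.73 bits

N_eff = (93.70 − 1.76)/6.02 = 15.2724 bits.
Lost resolution: 18 − 15.2724 = 2.7276 bits.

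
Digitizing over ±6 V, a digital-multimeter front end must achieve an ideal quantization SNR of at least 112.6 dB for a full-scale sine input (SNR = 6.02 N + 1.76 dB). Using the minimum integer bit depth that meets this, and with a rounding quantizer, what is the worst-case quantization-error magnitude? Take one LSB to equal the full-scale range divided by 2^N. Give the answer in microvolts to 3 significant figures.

11.4 µV

Range = 6 − (-6) = 12 V.
6.02 N + 1.76 ≥ 112.6 gives N ≥ 18.412, so the minimum integer is 19.
Step size = 12/524288 V = 22.888 µV.
Max error for round-to-nearest is LSB/2 = 11.4 µV.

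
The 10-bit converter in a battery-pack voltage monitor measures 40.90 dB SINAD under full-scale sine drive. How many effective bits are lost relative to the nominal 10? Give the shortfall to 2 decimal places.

3.50 bits

Effective bits = (40.90 − 1.76)/6.02 = 6.5017.
10 − 6.5017 = 3.50 bits below nominal.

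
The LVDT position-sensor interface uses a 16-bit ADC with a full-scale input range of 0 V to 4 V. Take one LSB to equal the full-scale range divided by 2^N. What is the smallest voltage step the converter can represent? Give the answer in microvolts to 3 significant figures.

61.0 µV

Full-scale range = 4 V.
Number of codes = 2^16 = 65536.
LSB = 4 V / 2^16 = 61.0 µV.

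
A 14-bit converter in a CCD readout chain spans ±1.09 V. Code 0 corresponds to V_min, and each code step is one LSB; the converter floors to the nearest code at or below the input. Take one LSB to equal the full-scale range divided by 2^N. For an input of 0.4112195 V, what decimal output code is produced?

11282

The full-scale span is 1.09 − (-1.09) = 2.18 V. LSB = 2.18 V / 2^14 ≈ 133.1 µV.
(V_in − V_min) × 2^14/range = (0.4112195 − (-1.09)) × 16384/2.18 = 11282.560.
Floor → code = 11282.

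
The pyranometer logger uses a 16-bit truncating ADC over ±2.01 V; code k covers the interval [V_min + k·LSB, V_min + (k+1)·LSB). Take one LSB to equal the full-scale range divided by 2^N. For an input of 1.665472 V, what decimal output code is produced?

The full-scale span is 2.01 − (-2.01) = 4.02 V. LSB = 4.02 V / 2^16 ≈ 61.34 µV.
(V_in − V_min) × 2^16/range = (1.665472 − (-2.01)) × 65536/4.02 = 59919.337.
Floor → code = 59919.

59919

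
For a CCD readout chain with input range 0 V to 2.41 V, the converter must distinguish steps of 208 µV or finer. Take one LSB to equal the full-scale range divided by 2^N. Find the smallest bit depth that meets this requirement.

V_FS = 2.41 V.
2.41 V / 208 µV = 11590. Since 2^13 = 8192 and 2^14 = 16384, N = 14.

14 bits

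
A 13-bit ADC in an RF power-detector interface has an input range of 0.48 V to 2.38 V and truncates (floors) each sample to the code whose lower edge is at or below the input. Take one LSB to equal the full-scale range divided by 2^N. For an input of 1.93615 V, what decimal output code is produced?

6278

The full-scale span is 2.38 − (0.48) = 1.9 V. LSB = 1.9 V / 2^13 ≈ 231.9 µV.
V_in − V_min = 1.93615 − (0.48) = 1.45615 V.
Divide by LSB: 1.45615 × 8192/1.9 = 6278.3057.
Truncating gives code 6278.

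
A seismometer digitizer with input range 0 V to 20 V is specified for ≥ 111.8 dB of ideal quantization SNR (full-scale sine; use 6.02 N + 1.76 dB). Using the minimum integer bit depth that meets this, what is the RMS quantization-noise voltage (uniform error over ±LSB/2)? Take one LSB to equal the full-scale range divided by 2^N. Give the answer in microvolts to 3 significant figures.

11.0 µV

V_FS = 20 V.
Solving 6.02 N ≥ 111.8 − 1.76: N ≥ 18.279. Round up → N = 19.
LSB = 20 V / 2^19 = 38.147 µV.
RMS noise = LSB/√12 = 11.0 µV.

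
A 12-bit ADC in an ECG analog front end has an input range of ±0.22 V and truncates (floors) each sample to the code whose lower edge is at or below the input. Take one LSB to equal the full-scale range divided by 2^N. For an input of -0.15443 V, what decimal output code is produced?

610

The full-scale span is 0.22 − (-0.22) = 0.44 V. LSB = 0.44 V / 2^12 ≈ 107.4 µV.
V_in − V_min = -0.15443 − (-0.22) = 0.06557 V.
Divide by LSB: 0.06557 × 4096/0.44 = 610.3971.
Truncating gives code 610.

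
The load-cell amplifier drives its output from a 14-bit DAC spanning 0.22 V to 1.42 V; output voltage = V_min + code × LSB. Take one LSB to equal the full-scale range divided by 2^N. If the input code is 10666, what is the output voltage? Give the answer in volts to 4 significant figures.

Range = 1.42 − (0.22) = 1.2 V. LSB = 1.2 V / 2^14.
V_out = V_min + code × LSB = 0.22 V + 10666 × 1.2 V / 16384
      = 0.22 V + 0.781201 V = 1.00120 V.

1.001 V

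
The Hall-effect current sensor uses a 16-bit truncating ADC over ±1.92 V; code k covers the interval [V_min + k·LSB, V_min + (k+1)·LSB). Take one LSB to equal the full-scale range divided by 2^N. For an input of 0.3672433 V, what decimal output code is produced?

Range = 1.92 − (-1.92) = 3.84 V. LSB = 3.84 V / 2^16 ≈ 58.59 µV.
V_in − V_min = 0.3672433 − (-1.92) = 2.2872433 V.
Divide by LSB: 2.2872433 × 65536/3.84 = 39035.6190.
Truncating gives code 39035.

39035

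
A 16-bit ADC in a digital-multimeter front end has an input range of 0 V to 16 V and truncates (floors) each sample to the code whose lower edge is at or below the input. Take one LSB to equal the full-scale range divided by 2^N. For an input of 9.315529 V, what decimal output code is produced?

38156

Span = 16 V. LSB = 16 V / 2^16 ≈ 244.1 µV.
code = ⌊(V_in − V_min)/LSB⌋ = ⌊(V_in − V_min) × 2^16 / range⌋
     = ⌊(9.315529 − (0)) × 65536 / 16⌋ = ⌊9.315529 × 65536/16⌋
     = ⌊38156.407⌋ = 38156.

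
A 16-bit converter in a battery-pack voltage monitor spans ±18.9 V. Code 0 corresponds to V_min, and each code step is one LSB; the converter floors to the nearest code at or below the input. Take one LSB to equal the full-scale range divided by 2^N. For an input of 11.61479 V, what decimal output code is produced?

52905

The full-scale span is 18.9 − (-18.9) = 37.8 V. LSB = 37.8 V / 2^16 ≈ 0.5768 mV.
code = ⌊(V_in − V_min)/LSB⌋ = ⌊(V_in − V_min) × 2^16 / range⌋
     = ⌊(11.61479 − (-18.9)) × 65536 / 37.8⌋ = ⌊30.51479 × 65536/37.8⌋
     = ⌊52905.219⌋ = 52905.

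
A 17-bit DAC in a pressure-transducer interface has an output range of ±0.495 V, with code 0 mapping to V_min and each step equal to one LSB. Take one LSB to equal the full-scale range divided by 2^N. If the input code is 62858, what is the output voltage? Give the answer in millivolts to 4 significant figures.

-20.23 mV

The full-scale span is 0.495 − (-0.495) = 0.99 V. LSB = 0.99 V / 2^17.
V_out = -0.495 + 62858 × (0.99/131072) V
      = -0.495 V + 0.474773 V = -0.0202272 V.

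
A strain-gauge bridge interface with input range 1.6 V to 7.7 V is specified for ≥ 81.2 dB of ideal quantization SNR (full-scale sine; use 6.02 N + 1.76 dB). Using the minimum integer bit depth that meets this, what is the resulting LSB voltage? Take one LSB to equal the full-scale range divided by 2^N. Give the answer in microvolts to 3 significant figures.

372 µV

The full-scale span is 7.7 − (1.6) = 6.1 V.
6.02 N + 1.76 ≥ 81.2 gives N ≥ 13.196, so the minimum integer is 14.
One LSB is 6.1 V / 16384 = 372 µV.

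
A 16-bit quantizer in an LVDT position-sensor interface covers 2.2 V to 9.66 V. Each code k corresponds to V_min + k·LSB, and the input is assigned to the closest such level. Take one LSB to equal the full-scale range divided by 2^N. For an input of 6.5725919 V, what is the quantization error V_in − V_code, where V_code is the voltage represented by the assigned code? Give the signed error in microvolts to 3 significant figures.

The full-scale span is 9.66 − (2.2) = 7.46 V. LSB = 7.46 V / 2^16 ≈ 113.8 µV.
Position in LSBs: (6.5725919 − (2.2)) × 65536/7.46 = 38413.1612; rounding gives k = 38413.
V_code = V_min + k × range/2^16 = 2.2 + 38413 × 7.46/65536 = 6.5725735474 V.
Error = V_in − V_code = 6.5725919 − (6.5725735474) = +18.4 µV.

+18.4 µV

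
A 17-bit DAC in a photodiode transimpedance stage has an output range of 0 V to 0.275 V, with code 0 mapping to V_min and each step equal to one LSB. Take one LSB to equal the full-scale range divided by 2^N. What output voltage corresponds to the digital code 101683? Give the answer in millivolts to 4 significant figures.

Range is 0.275 V. LSB = 0.275 V / 2^17.
V_out = 0 + 101683 × (0.275/131072) V
      = 0 + 0.213339 = 0.213339 V.

213.3 mV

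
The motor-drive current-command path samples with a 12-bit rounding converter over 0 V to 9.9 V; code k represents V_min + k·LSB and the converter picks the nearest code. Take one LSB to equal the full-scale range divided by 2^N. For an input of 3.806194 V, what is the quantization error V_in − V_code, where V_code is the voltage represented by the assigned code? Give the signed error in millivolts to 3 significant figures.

V_FS = 9.9 V. LSB = 9.9 V / 2^12 ≈ 2.417 mV.
(V_in − V_min)/LSB = (3.806194 − (0)) × 4096/9.9 = 1574.7647 → nearest code k = 1575.
Reconstructed level: 0 + 1575 × 9.9/4096 V = 3.806762695 V.
e = 3.806194 − (3.806762695) = −0.569 mV.

−0.569 mV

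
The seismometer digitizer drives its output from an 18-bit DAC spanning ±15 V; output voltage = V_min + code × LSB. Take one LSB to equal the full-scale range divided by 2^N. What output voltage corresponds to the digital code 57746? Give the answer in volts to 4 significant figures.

-8.391 V

Span: 15 V − (-15 V) = 30 V. LSB = 30 V / 2^18.
Output = V_min + (57746/262144) × range = -15 + 0.220284 × 30 V
      = -15 V + 6.60851 V = -8.39149 V.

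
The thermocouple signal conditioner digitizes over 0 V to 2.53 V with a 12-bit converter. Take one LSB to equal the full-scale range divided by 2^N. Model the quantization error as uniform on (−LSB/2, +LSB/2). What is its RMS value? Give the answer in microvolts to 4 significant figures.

V_FS = 2.53 V.
LSB = 2.53 V ÷ 2^12 = 2.53/4096 V = 0.617676 mV.
RMS of a uniform error over width LSB is LSB/√12 = 178.3 µV.

178.3 µV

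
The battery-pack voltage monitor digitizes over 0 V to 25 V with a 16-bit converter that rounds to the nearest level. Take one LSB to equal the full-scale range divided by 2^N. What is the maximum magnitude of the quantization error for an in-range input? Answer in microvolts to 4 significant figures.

Span = 25 V.
Step size = 25/65536 V = 381.470 µV.
Worst-case error for round-to-nearest is half an LSB: 190.7 µV.

190.7 µV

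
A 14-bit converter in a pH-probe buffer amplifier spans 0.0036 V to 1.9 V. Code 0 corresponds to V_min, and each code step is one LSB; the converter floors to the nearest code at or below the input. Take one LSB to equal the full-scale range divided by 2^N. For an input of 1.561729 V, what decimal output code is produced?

Full-scale range = 1.9 V − (0.0036 V) = 1.8964 V. LSB = 1.8964 V / 2^14 ≈ 115.7 µV.
code = ⌊(V_in − V_min)/LSB⌋ = ⌊(V_in − V_min) × 2^14 / range⌋
     = ⌊(1.561729 − (0.0036)) × 16384 / 1.8964⌋ = ⌊1.558129 × 16384/1.8964⌋
     = ⌊13461.498⌋ = 13461.

13461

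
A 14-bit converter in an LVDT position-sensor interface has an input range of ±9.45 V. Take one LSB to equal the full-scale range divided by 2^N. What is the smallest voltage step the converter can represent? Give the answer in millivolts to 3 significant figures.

Full-scale range = 9.45 V − (-9.45 V) = 18.9 V.
Number of codes = 2^14 = 16384.
One LSB is 18.9 V / 16384 = 1.15 mV.

1.15 mV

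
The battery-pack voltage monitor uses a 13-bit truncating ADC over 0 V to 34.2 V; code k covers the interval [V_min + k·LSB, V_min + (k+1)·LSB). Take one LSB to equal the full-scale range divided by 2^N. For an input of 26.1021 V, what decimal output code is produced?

6252

Span = 34.2 V. LSB = 34.2 V / 2^13 ≈ 4.175 mV.
V_in − V_min = 26.1021 − (0) = 26.1021 V.
Divide by LSB: 26.1021 × 8192/34.2 = 6252.2925.
Truncating gives code 6252.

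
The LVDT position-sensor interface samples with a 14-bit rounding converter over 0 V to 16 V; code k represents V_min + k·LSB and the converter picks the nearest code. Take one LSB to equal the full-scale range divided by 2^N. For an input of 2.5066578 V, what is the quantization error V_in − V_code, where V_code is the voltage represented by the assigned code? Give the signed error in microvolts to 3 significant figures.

Range is 16 V. LSB = 16 V / 2^14 ≈ 0.9766 mV.
(2.5066578 − (0)) / LSB = 2.5066578 × 16384/16 = 2566.8176. Nearest integer: k = 2567.
Reconstructed level: 0 + 2567 × 16/16384 V = 2.5068359375 V.
Error = V_in − V_code = 2.5066578 − (2.5068359375) = −178 µV.

−178 µV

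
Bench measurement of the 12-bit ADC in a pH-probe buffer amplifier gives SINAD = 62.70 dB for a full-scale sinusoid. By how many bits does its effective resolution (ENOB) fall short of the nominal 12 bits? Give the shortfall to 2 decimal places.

Effective bits = (62.70 − 1.76)/6.02 = 10.1229.
Shortfall = 12 − 10.1229 = 1.8771 bits.

1.88 bits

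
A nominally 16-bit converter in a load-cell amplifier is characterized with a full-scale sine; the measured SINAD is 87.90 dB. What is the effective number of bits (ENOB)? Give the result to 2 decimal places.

(87.90 − 1.76) / 6.02 = 86.14/6.02 = 14.3090 effective bits.

14.31 bits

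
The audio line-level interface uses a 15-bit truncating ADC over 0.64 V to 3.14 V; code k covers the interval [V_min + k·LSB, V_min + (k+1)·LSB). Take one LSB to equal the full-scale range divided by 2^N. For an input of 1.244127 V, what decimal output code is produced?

7918

Range = 3.14 − (0.64) = 2.5 V. LSB = 2.5 V / 2^15 ≈ 76.29 µV.
code = ⌊(V_in − V_min)/LSB⌋ = ⌊(V_in − V_min) × 2^15 / range⌋
     = ⌊(1.244127 − (0.64)) × 32768 / 2.5⌋ = ⌊0.604127 × 32768/2.5⌋
     = ⌊7918.413⌋ = 7918.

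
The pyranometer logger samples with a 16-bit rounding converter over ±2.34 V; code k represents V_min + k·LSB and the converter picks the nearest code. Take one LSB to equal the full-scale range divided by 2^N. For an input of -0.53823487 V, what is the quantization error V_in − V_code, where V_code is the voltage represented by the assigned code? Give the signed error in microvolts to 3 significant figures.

−9.16 µV

Full-scale range = 2.34 V − (-2.34 V) = 4.68 V. LSB = 4.68 V / 2^16 ≈ 71.41 µV.
Position in LSBs: (-0.53823487 − (-2.34)) × 65536/4.68 = 25230.8717; rounding gives k = 25231.
Reconstructed level: -2.34 + 25231 × 4.68/65536 V = -0.53822570801 V.
e = -0.53823487 − (-0.53822570801) = −9.16 µV.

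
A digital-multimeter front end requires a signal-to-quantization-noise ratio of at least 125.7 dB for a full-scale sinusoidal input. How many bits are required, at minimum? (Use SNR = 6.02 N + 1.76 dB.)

21 bits

Solving 6.02 N ≥ 125.7 − 1.76: N ≥ 20.588. Round up → N = 21.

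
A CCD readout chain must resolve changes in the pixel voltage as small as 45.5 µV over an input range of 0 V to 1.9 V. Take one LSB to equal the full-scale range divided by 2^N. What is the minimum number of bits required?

Range is 1.9 V.
Levels needed ≥ 1.9/45.5 µV = 41760. 2^16 = 65536 suffices, so N_min = 16.

16 bits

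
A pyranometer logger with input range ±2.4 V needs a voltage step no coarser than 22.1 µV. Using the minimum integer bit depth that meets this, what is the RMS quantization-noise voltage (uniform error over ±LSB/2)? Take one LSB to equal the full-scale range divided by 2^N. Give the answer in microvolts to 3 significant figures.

Full-scale range = 2.4 V − (-2.4 V) = 4.8 V.
Required number of levels: 4.8/22.1 µV = 217190; smallest N with 2^N ≥ that is 18.
One LSB is 4.8 V / 262144 = 18.311 µV.
RMS noise = LSB/√12 = 5.29 µV.

5.29 µV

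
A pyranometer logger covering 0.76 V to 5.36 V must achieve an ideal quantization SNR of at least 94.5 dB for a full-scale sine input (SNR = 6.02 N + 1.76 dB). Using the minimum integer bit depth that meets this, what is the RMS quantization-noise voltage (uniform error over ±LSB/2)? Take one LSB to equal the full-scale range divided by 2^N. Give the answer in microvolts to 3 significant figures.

20.3 µV

Range = 5.36 − (0.76) = 4.6 V.
Solving 6.02 N ≥ 94.5 − 1.76: N ≥ 15.405. Round up → N = 16.
LSB = 4.6 V ÷ 2^16 = 4.6/65536 V = 70.190 µV.
RMS noise = LSB/√12 = 20.3 µV.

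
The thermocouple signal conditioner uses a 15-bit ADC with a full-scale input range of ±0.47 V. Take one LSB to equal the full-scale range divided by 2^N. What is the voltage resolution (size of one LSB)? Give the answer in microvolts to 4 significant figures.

28.69 µV

Full-scale range = 0.47 V − (-0.47 V) = 0.94 V.
Number of codes = 2^15 = 32768.
Step size = 0.94/32768 V = 28.69 µV.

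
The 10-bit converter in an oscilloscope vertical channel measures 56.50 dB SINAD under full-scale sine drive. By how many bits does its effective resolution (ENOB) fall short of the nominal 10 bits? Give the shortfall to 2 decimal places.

0.91 bits

N_eff = (56.50 − 1.76)/6.02 = 9.0930 bits.
Lost resolution: 10 − 9.0930 = 0.9070 bits.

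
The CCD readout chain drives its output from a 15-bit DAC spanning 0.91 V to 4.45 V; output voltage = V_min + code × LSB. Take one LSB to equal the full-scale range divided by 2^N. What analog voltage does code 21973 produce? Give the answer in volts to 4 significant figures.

Range = 4.45 − (0.91) = 3.54 V. LSB = 3.54 V / 2^15.
V_out = 0.91 + 21973 × (3.54/32768) V
      = 0.91 + 2.37379 = 3.28379 V.

3.284 V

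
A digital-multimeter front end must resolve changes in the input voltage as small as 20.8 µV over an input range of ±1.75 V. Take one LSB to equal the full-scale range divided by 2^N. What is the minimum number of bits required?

Span: 1.75 V − (-1.75 V) = 3.5 V.
Need 2^N ≥ 3.5 V / 20.8 µV = 168300 → N_min = 18.

18 bits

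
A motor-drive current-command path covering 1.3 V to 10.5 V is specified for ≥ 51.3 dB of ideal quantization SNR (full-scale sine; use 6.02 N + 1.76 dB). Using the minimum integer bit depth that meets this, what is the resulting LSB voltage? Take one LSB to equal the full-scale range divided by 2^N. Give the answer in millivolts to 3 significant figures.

Full-scale range = 10.5 V − (1.3 V) = 9.2 V.
Required N = ⌈(51.3 − 1.76)/6.02⌉ = ⌈8.229⌉ = 9.
Step size = 9.2/512 V = 18.0 mV.

18.0 mV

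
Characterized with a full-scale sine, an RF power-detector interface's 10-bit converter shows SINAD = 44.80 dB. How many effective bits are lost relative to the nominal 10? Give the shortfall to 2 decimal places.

2.85 bits

Effective bits = (44.80 − 1.76)/6.02 = 7.1495.
Lost resolution: 10 − 7.1495 = 2.8505 bits.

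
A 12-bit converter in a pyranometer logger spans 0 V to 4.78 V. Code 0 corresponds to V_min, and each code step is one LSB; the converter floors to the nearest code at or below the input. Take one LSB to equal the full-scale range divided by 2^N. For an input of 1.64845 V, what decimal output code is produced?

V_FS = 4.78 V. LSB = 4.78 V / 2^12 ≈ 1.167 mV.
V_in − V_min = 1.64845 − (0) = 1.64845 V.
Divide by LSB: 1.64845 × 4096/4.78 = 1412.5630.
Truncating gives code 1412.

1412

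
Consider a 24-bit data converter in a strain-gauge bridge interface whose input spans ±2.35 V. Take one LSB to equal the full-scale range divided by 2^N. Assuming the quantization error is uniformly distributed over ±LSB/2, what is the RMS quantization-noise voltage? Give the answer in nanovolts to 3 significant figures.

The full-scale span is 2.35 − (-2.35) = 4.7 V.
LSB = 4.7 V / 2^24 = 280.14 nV.
V_rms = LSB/√12 = 280.14 nV / √12 = 80.9 nV.

80.9 nV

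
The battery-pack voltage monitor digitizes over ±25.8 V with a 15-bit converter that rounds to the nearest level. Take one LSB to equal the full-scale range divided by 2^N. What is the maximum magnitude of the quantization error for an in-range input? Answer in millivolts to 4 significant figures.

0.7874 mV

The full-scale span is 25.8 − (-25.8) = 51.6 V.
Step size = 51.6/32768 V = 1.57471 mV.
Worst-case error for round-to-nearest is half an LSB: 0.7874 mV.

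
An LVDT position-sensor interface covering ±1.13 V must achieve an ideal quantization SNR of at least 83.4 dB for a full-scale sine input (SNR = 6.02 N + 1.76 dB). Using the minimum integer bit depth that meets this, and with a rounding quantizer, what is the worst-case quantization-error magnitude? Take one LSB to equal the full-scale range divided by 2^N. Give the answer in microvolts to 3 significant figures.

The full-scale span is 1.13 − (-1.13) = 2.26 V.
N ≥ (83.4 − 1.76)/6.02 = 13.561 → N_min = 14.
LSB = 2.26 V / 2^14 = 137.94 µV.
|e|_max = LSB/2 = 69.0 µV.

69.0 µV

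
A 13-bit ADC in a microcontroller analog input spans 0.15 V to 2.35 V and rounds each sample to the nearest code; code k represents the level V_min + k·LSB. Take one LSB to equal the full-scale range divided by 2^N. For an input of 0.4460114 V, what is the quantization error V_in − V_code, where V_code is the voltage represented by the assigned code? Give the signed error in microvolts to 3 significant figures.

Full-scale range = 2.35 V − (0.15 V) = 2.2 V. LSB = 2.2 V / 2^13 ≈ 268.6 µV.
Position in LSBs: (0.4460114 − (0.15)) × 8192/2.2 = 1102.2388; rounding gives k = 1102.
Reconstructed level: 0.15 + 1102 × 2.2/8192 V = 0.4459472656 V.
e = 0.4460114 − (0.4459472656) = +64.1 µV.

+64.1 µV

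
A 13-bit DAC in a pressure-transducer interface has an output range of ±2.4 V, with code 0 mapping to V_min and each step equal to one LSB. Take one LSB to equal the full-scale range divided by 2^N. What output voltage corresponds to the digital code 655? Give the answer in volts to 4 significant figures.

Span: 2.4 V − (-2.4 V) = 4.8 V. LSB = 4.8 V / 2^13.
Output = V_min + (655/8192) × range = -2.4 + 0.0799561 × 4.8 V
      = -2.4 V + 0.383789 V = -2.01621 V.

-2.016 V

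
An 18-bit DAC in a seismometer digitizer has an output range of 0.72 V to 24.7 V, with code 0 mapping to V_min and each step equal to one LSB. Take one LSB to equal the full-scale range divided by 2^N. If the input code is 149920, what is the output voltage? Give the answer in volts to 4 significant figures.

The full-scale span is 24.7 − (0.72) = 23.98 V. LSB = 23.98 V / 2^18.
Output = V_min + (149920/262144) × range = 0.72 + 0.571899 × 23.98 V
      = 0.72 V + 13.7141 V = 14.4341 V.

14.43 V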